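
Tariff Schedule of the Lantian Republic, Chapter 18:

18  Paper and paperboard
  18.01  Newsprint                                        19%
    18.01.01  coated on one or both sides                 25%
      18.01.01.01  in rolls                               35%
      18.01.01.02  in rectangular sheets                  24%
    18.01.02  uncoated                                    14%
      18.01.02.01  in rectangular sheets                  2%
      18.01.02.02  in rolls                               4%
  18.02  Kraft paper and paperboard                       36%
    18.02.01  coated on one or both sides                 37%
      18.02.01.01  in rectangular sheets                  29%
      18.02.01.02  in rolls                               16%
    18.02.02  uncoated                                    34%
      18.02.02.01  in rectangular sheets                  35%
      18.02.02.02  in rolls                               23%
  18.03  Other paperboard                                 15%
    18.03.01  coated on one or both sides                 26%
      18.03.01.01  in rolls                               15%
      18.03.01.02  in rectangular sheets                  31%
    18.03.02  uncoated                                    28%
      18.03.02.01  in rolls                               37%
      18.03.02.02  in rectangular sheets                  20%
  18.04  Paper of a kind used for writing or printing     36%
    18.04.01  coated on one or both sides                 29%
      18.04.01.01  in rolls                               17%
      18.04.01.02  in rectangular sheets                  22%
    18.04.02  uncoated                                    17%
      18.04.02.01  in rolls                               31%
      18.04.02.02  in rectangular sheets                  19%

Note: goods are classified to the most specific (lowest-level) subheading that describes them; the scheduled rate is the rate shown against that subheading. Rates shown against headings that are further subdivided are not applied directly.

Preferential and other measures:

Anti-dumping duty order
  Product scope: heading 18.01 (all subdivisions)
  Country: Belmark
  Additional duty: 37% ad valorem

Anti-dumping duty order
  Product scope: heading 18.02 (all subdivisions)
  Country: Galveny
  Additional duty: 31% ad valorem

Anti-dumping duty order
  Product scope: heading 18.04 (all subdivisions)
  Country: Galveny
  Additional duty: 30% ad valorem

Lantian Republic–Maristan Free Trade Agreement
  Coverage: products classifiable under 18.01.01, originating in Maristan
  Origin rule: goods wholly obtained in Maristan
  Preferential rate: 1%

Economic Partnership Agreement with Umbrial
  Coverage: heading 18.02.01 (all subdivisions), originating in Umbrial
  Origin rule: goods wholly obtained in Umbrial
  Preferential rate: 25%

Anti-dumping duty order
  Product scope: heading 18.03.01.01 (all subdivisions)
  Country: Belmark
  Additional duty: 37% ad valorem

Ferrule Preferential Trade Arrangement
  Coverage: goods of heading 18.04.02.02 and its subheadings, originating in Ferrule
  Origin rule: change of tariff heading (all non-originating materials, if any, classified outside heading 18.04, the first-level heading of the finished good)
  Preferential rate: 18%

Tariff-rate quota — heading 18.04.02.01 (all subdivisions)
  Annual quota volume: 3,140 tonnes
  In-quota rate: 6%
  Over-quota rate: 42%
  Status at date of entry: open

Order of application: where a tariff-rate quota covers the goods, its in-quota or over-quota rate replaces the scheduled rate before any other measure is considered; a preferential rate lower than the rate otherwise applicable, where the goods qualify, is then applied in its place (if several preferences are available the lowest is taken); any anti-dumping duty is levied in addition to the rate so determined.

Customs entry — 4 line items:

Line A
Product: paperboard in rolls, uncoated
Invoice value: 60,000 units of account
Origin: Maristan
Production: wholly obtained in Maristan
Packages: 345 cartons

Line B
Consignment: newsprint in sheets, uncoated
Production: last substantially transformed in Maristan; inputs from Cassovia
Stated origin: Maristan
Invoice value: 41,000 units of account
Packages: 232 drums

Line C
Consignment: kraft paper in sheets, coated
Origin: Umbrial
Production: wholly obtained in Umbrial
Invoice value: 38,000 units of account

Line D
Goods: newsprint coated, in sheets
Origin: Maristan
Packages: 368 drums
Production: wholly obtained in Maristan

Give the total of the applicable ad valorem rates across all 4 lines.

65%

Line A: paperboard → 18.03; uncoated → 18.03.02; in rolls → 18.03.02.01. Scheduled 37%. Maristan agreement on 18.01.01: 18.03.02.01 not covered. → 37%.
Line B: newsprint → 18.01; uncoated → 18.01.02; in sheets → 18.01.02.01. Scheduled 2%. Maristan agreement on 18.01.01: 18.01.02.01 not covered. → 2%.
Line C: kraft paper → 18.02; coated → 18.02.01; in sheets → 18.02.01.01. Scheduled 29%. Umbrial agreement on 18.02.01: wholly obtained → 25% available; preferential 25%. → 25%.
Line D: newsprint → 18.01; coated → 18.01.01; in sheets → 18.01.01.02. Scheduled 24%. Maristan agreement on 18.01.01: wholly obtained → 1% available; preferential 1%. → 1%.
Sum: 37% + 2% + 25% + 1% = 65%.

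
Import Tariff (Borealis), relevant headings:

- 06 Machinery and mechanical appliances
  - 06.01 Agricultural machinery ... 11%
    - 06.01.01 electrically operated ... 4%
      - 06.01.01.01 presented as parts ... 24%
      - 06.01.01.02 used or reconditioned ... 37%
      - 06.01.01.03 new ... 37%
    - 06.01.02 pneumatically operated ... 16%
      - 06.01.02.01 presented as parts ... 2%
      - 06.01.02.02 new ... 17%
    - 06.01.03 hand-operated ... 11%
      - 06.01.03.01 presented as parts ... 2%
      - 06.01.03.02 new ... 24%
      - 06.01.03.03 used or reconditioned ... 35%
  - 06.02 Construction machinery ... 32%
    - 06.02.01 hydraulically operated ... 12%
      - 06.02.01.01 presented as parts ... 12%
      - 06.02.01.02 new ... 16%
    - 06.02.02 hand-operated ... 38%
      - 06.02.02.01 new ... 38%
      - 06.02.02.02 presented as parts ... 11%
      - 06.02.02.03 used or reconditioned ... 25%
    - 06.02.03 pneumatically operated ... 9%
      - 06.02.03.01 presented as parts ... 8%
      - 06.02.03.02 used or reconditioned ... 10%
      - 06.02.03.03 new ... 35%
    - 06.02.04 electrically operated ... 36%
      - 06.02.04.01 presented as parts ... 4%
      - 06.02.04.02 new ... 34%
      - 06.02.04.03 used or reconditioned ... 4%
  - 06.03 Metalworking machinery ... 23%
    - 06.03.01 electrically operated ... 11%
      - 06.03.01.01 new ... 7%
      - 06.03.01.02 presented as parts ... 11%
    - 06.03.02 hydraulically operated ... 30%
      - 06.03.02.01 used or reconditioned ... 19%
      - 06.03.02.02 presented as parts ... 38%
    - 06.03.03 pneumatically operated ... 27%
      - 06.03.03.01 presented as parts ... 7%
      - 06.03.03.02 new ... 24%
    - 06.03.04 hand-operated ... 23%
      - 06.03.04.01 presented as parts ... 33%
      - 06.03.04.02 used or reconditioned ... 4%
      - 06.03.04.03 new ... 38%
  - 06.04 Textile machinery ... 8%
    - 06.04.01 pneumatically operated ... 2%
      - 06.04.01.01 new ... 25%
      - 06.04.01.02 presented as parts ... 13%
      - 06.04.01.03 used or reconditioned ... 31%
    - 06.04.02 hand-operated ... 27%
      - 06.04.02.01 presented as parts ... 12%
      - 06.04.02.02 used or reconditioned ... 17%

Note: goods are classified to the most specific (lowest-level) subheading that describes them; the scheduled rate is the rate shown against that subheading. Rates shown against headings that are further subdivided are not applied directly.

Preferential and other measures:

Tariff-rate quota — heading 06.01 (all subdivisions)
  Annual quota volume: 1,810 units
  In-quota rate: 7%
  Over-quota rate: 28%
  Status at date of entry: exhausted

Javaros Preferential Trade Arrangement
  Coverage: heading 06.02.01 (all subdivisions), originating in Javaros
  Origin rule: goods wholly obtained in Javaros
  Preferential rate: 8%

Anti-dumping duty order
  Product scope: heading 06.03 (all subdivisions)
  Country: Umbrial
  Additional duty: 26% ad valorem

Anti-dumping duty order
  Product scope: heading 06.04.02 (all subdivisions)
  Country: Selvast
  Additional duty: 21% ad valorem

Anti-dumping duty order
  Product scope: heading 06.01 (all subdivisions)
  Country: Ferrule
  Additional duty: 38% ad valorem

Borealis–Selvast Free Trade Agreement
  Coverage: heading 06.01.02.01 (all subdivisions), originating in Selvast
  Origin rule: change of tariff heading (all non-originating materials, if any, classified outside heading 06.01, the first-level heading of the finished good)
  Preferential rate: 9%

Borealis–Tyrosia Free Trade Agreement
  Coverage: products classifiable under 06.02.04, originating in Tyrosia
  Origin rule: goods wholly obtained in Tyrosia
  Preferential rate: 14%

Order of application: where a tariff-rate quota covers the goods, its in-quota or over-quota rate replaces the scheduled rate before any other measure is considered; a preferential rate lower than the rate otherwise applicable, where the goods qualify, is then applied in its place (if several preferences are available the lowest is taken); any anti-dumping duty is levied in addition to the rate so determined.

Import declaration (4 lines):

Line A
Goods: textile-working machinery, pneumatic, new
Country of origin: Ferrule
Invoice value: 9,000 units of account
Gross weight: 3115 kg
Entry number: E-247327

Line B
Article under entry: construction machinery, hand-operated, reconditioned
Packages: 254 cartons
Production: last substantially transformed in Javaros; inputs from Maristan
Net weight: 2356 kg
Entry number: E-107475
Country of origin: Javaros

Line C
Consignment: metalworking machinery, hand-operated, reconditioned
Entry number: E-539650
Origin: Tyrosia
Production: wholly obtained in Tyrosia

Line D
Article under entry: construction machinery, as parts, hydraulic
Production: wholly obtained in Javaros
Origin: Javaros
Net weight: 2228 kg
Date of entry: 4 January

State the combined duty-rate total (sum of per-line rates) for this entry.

62%

Line A: textile-working → 06.04; pneumatic → 06.04.01; new → 06.04.01.01. Scheduled 25%. No special measure applies. → 25%.
Line B: construction → 06.02; hand-operated → 06.02.02; reconditioned → 06.02.02.03. Scheduled 25%. Javaros agreement on 06.02.01: 06.02.02.03 not covered. → 25%.
Line C: metalworking → 06.03; hand-operated → 06.03.04; reconditioned → 06.03.04.02. Scheduled 4%. Tyrosia agreement on 06.02.04: 06.03.04.02 not covered. → 4%.
Line D: construction → 06.02; hydraulic → 06.02.01; as parts → 06.02.01.01. Scheduled 12%. Javaros agreement on 06.02.01: wholly obtained → 8% available; preferential 8%. → 8%.
Sum: 25% + 25% + 4% + 8% = 62%.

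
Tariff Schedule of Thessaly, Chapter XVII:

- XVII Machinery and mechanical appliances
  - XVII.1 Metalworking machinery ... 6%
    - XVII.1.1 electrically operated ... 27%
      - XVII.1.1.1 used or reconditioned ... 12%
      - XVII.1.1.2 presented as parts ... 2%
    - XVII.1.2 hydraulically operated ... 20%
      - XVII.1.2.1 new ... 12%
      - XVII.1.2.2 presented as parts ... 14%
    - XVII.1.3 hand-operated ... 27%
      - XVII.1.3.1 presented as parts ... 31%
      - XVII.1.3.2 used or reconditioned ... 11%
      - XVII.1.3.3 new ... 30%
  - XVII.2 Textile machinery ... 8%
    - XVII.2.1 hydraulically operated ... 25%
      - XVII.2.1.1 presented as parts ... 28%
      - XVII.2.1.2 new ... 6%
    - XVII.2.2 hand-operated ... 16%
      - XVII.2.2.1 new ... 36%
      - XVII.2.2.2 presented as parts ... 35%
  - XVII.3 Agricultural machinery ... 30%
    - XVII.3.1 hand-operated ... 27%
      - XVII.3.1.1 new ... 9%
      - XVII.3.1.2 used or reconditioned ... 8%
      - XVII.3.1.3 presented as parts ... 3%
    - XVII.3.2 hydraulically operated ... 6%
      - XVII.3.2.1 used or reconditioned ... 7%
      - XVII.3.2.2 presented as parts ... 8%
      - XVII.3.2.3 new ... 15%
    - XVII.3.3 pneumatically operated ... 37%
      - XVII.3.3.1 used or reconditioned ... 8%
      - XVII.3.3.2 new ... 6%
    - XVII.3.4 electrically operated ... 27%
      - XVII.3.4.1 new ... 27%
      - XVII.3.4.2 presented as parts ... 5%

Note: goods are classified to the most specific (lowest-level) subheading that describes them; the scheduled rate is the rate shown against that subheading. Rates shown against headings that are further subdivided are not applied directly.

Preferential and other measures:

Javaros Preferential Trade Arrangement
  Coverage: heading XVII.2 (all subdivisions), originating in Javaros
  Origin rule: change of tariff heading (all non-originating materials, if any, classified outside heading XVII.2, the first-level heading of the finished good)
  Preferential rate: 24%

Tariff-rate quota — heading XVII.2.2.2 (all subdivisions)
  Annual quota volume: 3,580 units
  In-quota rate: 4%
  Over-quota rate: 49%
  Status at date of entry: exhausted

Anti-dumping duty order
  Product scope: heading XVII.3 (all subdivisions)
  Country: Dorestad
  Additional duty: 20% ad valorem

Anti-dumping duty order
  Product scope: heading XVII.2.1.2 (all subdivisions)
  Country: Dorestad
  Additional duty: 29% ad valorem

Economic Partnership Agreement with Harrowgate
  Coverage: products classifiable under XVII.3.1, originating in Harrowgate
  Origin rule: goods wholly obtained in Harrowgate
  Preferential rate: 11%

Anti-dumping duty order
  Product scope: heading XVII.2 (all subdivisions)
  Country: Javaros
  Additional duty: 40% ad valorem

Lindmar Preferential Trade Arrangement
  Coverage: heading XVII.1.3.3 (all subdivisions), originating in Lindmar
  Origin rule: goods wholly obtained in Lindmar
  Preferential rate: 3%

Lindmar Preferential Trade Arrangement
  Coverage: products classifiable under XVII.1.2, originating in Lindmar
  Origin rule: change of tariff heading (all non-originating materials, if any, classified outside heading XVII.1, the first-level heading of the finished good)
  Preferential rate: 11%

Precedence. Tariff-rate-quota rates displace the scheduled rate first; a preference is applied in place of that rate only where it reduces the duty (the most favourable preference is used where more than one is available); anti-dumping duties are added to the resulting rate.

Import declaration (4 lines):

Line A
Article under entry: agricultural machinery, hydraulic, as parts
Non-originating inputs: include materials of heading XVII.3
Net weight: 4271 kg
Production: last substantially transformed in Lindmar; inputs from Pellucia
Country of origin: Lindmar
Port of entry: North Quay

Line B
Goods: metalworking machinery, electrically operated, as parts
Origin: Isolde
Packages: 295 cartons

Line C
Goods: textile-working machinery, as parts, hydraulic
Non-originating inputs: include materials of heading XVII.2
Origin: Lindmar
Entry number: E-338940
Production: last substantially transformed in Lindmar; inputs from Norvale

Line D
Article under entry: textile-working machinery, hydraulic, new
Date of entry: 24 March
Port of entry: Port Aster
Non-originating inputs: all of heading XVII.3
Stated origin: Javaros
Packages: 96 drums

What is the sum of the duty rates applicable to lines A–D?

Line A: agricultural → XVII.3; hydraulic → XVII.3.2; as parts → XVII.3.2.2. Scheduled 8%. Lindmar agreement on XVII.1.3.3: XVII.3.2.2 not covered; Lindmar agreement on XVII.1.2: XVII.3.2.2 not covered. → 8%.
Line B: metalworking → XVII.1; electrically operated → XVII.1.1; as parts → XVII.1.1.2. Scheduled 2%. No special measure applies. → 2%.
Line C: textile-working → XVII.2; hydraulic → XVII.2.1; as parts → XVII.2.1.1. Scheduled 28%. Lindmar agreement on XVII.1.3.3: XVII.2.1.1 not covered; Lindmar agreement on XVII.1.2: XVII.2.1.1 not covered. → 28%.
Line D: textile-working → XVII.2; hydraulic → XVII.2.1; new → XVII.2.1.2. Scheduled 6%. Javaros agreement on XVII.2: CTH met → 24% available; preference 24% not lower than 6% → no reduction; anti-dumping (Javaros, XVII.2): +40%; total 6% + 40% = 46%. → 46%.
Sum: 8% + 2% + 28% + 46% = 84%.

84%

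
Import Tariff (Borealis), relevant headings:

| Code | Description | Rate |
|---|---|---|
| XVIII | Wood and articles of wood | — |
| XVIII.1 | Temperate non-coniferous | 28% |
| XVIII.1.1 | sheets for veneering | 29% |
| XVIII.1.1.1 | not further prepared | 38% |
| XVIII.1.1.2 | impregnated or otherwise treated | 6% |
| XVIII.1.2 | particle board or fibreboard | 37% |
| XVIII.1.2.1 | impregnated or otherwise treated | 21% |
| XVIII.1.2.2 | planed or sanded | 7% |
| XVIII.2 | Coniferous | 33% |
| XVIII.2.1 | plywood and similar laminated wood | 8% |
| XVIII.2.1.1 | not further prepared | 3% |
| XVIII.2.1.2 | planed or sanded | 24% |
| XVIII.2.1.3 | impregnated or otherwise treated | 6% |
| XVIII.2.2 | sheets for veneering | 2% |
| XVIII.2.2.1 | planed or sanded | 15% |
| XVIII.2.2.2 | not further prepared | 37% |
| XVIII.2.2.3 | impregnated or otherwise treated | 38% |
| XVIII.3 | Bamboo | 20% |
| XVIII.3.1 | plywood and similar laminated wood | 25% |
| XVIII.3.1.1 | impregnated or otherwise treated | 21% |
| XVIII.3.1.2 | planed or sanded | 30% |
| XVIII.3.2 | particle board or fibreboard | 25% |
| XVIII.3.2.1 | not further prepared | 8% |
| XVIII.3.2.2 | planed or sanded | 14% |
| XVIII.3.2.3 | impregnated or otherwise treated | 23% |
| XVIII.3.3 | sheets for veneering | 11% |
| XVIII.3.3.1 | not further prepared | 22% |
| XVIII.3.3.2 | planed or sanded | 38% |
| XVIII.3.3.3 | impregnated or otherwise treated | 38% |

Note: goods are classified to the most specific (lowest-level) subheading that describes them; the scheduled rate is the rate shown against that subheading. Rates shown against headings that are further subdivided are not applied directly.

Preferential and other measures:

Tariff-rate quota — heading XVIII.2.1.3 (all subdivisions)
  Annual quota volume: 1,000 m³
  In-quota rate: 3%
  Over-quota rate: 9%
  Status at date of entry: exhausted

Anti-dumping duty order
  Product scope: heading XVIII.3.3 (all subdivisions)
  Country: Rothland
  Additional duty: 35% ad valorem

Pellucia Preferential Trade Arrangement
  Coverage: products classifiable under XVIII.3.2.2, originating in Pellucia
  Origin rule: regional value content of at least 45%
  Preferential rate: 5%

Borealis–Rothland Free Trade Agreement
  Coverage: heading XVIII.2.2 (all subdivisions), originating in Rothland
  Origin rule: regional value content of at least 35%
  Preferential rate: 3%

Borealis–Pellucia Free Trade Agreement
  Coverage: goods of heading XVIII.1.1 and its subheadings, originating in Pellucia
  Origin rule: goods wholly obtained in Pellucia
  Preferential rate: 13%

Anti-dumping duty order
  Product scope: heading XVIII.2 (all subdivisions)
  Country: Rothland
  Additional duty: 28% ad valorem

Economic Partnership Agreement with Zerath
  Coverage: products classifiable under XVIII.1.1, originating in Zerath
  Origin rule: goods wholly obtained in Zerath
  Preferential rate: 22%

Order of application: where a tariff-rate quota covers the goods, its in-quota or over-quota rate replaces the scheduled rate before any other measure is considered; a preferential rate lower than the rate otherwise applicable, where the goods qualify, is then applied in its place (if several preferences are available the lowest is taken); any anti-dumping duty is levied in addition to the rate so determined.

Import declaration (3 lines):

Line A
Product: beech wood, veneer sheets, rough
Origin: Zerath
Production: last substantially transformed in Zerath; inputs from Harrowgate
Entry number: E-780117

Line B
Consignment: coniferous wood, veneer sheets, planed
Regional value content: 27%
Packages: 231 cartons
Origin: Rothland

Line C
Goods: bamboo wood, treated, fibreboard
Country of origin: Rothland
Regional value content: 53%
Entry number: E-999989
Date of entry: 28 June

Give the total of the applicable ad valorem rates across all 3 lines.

Line A: beech → XVIII.1; veneer sheets → XVIII.1.1; rough → XVIII.1.1.1. Scheduled 38%. Zerath agreement on XVIII.1.1: not wholly obtained. → 38%.
Line B: coniferous → XVIII.2; veneer sheets → XVIII.2.2; planed → XVIII.2.2.1. Scheduled 15%. Rothland agreement on XVIII.2.2: RVC < 35%; anti-dumping (Rothland, XVIII.2): +28%; total 15% + 28% = 43%. → 43%.
Line C: bamboo → XVIII.3; fibreboard → XVIII.3.2; treated → XVIII.3.2.3. Scheduled 23%. Rothland agreement on XVIII.2.2: XVIII.3.2.3 not covered. → 23%.
Sum: 38% + 43% + 23% = 104%.

104%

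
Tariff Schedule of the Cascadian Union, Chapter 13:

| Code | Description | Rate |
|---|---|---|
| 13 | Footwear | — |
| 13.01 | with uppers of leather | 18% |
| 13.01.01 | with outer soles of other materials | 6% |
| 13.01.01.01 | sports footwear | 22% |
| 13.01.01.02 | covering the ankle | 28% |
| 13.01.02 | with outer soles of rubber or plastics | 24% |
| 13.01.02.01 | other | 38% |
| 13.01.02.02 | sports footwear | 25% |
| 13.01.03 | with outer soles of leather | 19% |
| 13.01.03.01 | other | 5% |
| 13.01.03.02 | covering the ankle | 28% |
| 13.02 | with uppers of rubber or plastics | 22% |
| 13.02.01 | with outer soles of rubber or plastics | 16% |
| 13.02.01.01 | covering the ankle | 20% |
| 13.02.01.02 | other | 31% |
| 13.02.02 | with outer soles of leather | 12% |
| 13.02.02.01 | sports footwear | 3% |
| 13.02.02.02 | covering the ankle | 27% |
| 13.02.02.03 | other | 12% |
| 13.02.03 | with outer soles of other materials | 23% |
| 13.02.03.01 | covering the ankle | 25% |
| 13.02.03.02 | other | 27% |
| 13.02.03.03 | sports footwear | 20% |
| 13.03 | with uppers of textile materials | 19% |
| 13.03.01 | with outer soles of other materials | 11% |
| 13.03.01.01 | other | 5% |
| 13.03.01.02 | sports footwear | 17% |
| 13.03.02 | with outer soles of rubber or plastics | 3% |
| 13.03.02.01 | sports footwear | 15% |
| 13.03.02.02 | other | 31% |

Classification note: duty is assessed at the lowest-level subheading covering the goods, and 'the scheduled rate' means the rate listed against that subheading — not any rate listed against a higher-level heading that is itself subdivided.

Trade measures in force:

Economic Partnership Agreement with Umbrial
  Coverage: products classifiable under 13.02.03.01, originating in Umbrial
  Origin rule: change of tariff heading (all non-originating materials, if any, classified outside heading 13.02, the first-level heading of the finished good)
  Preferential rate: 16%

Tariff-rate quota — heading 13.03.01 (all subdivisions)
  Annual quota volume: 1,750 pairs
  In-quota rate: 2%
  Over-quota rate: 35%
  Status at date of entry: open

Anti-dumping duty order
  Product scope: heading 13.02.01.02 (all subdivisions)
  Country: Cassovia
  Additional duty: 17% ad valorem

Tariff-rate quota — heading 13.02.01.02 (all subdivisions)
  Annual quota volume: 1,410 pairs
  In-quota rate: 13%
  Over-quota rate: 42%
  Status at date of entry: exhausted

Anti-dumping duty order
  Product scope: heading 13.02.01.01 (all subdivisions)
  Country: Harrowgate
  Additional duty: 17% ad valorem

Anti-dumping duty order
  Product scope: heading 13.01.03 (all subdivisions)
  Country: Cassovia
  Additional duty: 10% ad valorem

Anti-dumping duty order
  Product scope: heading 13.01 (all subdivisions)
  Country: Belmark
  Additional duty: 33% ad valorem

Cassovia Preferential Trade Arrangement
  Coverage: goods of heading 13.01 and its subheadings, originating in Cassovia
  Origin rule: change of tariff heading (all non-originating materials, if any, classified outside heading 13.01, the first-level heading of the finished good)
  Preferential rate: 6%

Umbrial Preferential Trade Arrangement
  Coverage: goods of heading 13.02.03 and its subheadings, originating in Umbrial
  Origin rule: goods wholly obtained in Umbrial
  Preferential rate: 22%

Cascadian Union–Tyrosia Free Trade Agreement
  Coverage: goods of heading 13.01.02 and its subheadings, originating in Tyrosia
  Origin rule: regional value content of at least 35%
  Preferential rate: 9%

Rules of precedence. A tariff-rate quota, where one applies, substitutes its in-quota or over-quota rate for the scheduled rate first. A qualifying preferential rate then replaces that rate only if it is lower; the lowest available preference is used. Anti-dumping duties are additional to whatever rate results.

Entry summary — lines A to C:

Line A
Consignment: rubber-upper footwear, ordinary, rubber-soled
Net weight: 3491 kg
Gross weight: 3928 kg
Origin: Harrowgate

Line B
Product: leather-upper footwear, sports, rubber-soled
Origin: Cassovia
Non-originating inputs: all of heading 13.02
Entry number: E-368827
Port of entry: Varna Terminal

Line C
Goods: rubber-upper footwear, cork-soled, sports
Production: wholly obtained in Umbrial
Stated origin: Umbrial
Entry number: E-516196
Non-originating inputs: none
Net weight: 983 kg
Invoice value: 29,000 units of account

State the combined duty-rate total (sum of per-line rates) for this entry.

68%

Line A: rubber-upper → 13.02; rubber-soled → 13.02.01; ordinary → 13.02.01.02. Scheduled 31%. quota on 13.02.01.02 exhausted → over-quota 42%. → 42%.
Line B: leather-upper → 13.01; rubber-soled → 13.01.02; sports → 13.01.02.02. Scheduled 25%. Cassovia agreement on 13.01: CTH met → 6% available; preferential 6%. → 6%.
Line C: rubber-upper → 13.02; cork-soled → 13.02.03; sports → 13.02.03.03. Scheduled 20%. Umbrial agreement on 13.02.03.01: 13.02.03.03 not covered; Umbrial agreement on 13.02.03: wholly obtained → 22% available; preference 22% not lower than 20% → no reduction. → 20%.
Sum: 42% + 6% + 20% = 68%.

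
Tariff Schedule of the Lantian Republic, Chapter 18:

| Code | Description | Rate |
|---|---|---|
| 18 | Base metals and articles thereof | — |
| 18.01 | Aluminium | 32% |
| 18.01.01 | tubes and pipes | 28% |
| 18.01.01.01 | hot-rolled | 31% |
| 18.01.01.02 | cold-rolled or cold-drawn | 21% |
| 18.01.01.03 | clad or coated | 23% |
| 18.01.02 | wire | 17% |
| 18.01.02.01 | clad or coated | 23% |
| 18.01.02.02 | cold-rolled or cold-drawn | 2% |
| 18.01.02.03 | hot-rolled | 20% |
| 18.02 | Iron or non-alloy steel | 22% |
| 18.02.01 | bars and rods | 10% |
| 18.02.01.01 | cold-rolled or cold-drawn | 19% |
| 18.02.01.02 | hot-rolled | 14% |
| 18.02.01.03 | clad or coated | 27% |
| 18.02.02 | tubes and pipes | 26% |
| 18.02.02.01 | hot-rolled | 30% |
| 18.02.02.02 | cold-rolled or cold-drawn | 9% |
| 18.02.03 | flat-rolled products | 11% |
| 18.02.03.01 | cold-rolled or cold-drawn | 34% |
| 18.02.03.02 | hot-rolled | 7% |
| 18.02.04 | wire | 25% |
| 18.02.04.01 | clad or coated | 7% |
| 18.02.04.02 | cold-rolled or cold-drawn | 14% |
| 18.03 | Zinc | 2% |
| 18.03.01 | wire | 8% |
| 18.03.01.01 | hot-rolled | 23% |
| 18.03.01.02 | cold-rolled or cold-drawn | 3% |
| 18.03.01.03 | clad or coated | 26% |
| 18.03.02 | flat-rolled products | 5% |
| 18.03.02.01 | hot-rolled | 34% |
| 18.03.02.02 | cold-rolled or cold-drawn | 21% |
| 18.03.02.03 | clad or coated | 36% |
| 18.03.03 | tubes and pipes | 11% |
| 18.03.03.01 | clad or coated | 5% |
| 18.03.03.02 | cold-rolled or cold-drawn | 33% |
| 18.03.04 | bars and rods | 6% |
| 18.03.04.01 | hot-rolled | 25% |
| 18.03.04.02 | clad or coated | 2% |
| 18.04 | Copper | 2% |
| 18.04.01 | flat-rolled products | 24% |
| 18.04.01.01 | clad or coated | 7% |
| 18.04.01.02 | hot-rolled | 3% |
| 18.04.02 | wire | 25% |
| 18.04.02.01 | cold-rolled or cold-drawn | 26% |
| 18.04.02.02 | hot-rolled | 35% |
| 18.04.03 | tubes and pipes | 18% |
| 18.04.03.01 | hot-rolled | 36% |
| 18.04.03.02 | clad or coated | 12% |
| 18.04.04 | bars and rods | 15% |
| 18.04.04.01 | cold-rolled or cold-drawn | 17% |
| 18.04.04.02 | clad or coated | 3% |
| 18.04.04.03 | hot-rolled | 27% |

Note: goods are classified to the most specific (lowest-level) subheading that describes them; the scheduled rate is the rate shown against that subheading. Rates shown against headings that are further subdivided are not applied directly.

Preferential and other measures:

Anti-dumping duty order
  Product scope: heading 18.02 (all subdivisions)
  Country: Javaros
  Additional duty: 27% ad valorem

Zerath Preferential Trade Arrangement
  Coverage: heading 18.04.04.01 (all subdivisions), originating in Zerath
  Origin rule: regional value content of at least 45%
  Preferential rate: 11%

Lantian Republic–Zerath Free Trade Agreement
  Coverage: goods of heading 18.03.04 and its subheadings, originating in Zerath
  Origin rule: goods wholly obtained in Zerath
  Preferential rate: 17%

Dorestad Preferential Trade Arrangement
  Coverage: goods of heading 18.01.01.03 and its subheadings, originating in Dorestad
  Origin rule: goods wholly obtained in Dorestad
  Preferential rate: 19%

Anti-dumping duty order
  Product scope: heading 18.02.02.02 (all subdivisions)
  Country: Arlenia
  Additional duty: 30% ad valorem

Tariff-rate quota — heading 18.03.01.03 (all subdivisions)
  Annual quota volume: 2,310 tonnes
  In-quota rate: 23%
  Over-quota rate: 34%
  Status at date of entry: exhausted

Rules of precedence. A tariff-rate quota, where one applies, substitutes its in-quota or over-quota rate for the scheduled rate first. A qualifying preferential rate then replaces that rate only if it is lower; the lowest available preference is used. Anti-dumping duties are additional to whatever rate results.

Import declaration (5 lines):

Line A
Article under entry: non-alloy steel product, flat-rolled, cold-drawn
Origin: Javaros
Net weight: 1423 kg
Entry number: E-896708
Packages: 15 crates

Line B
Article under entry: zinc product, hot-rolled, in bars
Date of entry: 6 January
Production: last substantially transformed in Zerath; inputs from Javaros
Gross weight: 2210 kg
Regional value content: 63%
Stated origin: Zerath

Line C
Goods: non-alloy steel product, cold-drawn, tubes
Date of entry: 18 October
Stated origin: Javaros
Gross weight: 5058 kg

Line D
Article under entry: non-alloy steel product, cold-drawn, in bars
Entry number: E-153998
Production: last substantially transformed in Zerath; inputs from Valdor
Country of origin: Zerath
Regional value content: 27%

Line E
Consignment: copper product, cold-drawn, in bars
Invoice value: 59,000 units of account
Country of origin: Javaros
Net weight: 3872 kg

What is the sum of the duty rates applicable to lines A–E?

Line A: non-alloy steel → 18.02; flat-rolled → 18.02.03; cold-drawn → 18.02.03.01. Scheduled 34%. anti-dumping (Javaros, 18.02): +27%; total 34% + 27% = 61%. → 61%.
Line B: zinc → 18.03; in bars → 18.03.04; hot-rolled → 18.03.04.01. Scheduled 25%. Zerath agreement on 18.04.04.01: 18.03.04.01 not covered; Zerath agreement on 18.03.04: not wholly obtained. → 25%.
Line C: non-alloy steel → 18.02; tubes → 18.02.02; cold-drawn → 18.02.02.02. Scheduled 9%. anti-dumping (Javaros, 18.02): +27%; total 9% + 27% = 36%. → 36%.
Line D: non-alloy steel → 18.02; in bars → 18.02.01; cold-drawn → 18.02.01.01. Scheduled 19%. Zerath agreement on 18.04.04.01: 18.02.01.01 not covered; Zerath agreement on 18.03.04: 18.02.01.01 not covered. → 19%.
Line E: copper → 18.04; in bars → 18.04.04; cold-drawn → 18.04.04.01. Scheduled 17%. No special measure applies. → 17%.
Sum: 61% + 25% + 36% + 19% + 17% = 158%.

158%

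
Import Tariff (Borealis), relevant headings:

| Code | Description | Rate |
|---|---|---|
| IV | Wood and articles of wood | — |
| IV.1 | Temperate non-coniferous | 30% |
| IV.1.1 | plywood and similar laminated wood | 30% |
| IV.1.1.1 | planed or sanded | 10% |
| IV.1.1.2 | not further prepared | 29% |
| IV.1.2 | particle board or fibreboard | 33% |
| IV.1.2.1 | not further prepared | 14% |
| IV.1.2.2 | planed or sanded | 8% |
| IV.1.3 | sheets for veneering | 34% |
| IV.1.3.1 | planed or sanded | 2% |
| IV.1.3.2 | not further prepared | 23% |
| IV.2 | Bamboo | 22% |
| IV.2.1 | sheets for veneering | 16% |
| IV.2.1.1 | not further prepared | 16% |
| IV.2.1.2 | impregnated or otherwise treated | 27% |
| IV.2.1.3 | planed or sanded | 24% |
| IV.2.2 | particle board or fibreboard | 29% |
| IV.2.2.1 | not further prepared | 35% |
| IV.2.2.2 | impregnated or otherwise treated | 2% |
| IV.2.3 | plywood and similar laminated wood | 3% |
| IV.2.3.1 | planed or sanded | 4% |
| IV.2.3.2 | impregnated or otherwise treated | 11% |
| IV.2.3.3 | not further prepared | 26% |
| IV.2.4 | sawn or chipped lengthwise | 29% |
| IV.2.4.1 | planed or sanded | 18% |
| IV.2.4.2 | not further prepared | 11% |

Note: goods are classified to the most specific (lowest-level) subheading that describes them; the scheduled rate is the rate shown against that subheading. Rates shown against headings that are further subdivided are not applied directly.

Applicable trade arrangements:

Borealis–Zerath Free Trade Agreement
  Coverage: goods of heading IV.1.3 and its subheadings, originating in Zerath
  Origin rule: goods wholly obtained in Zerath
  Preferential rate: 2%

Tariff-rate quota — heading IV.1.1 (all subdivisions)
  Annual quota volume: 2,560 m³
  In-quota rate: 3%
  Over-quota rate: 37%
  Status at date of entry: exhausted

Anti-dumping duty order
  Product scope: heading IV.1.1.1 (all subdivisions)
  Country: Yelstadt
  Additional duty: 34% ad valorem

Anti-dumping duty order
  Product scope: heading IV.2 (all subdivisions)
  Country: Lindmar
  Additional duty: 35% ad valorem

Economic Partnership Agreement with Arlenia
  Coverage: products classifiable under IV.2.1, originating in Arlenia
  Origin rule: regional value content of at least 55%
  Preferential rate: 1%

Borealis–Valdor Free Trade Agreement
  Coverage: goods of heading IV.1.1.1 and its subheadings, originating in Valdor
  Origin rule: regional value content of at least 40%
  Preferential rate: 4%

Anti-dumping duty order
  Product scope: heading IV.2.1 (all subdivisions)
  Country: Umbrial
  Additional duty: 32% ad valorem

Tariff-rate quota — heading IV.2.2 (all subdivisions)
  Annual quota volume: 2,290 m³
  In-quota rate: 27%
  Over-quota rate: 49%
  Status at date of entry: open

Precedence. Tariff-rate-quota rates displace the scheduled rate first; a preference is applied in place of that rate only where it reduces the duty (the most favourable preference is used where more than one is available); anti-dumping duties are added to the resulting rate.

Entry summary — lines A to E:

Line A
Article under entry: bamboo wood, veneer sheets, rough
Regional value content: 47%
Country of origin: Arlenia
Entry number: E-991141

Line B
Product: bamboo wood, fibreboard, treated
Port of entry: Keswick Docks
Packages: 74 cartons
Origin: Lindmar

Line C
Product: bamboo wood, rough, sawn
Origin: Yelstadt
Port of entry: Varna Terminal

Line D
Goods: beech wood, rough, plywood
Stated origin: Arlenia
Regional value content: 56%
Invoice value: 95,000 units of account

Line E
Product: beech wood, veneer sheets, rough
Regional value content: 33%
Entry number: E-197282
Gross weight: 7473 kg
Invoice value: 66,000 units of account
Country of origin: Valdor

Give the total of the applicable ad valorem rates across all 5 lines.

Line A: bamboo → IV.2; veneer sheets → IV.2.1; rough → IV.2.1.1. Scheduled 16%. Arlenia agreement on IV.2.1: RVC < 55%. → 16%.
Line B: bamboo → IV.2; fibreboard → IV.2.2; treated → IV.2.2.2. Scheduled 2%. quota on IV.2.2 open → in-quota 27%; anti-dumping (Lindmar, IV.2): +35%; total 27% + 35% = 62%. → 62%.
Line C: bamboo → IV.2; sawn → IV.2.4; rough → IV.2.4.2. Scheduled 11%. No special measure applies. → 11%.
Line D: beech → IV.1; plywood → IV.1.1; rough → IV.1.1.2. Scheduled 29%. quota on IV.1.1 exhausted → over-quota 37%; Arlenia agreement on IV.2.1: IV.1.1.2 not covered. → 37%.
Line E: beech → IV.1; veneer sheets → IV.1.3; rough → IV.1.3.2. Scheduled 23%. Valdor agreement on IV.1.1.1: IV.1.3.2 not covered. → 23%.
Sum: 16% + 62% + 11% + 37% + 23% = 149%.

149%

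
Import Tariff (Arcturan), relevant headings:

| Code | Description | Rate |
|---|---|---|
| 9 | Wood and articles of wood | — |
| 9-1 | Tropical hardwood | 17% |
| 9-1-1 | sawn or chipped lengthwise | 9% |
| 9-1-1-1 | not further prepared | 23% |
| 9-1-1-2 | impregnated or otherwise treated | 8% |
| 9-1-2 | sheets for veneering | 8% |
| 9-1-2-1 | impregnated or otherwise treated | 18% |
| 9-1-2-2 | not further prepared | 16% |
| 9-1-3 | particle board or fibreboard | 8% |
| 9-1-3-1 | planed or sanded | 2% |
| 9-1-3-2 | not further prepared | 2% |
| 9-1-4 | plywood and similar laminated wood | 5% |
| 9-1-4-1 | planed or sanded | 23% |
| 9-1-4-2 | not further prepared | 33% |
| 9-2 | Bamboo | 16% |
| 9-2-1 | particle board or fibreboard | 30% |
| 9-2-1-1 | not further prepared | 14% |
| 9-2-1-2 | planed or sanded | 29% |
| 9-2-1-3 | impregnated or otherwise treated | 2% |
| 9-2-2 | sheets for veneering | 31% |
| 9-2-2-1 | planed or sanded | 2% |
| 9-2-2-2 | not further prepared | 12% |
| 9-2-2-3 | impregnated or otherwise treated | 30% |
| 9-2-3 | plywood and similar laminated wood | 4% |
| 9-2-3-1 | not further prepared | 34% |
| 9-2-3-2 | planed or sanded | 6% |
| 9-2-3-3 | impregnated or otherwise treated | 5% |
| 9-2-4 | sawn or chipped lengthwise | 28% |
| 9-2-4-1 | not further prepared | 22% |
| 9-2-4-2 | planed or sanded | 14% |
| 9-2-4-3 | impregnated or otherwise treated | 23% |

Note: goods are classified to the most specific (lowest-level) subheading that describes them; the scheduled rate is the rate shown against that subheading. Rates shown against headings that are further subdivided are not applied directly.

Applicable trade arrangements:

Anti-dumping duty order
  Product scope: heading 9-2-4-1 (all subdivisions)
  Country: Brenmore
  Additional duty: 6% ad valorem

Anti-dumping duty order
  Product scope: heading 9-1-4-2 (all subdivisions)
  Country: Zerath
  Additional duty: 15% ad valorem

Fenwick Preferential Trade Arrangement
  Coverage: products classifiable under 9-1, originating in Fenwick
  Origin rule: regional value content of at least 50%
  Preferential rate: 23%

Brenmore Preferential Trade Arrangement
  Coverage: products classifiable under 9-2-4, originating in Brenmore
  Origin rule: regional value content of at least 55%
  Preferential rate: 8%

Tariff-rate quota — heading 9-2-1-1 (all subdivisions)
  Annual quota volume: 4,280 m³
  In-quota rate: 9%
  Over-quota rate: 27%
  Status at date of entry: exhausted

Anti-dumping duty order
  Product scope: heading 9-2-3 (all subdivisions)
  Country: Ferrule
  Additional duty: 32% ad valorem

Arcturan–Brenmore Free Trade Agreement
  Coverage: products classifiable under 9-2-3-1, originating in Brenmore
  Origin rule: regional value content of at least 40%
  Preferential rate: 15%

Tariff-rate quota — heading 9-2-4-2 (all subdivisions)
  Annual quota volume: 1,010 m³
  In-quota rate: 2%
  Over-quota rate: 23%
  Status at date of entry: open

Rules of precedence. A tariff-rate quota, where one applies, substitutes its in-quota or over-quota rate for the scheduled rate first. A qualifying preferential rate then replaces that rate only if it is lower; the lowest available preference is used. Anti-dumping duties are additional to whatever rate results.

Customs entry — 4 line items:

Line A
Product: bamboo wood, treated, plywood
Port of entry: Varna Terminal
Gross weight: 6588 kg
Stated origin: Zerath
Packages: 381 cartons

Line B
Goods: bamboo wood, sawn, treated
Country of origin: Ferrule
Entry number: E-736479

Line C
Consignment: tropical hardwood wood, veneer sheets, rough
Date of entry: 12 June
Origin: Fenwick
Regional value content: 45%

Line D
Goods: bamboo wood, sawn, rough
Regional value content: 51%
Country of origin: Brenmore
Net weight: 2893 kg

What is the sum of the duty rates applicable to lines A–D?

72%

Line A: bamboo → 9-2; plywood → 9-2-3; treated → 9-2-3-3. Scheduled 5%. No special measure applies. → 5%.
Line B: bamboo → 9-2; sawn → 9-2-4; treated → 9-2-4-3. Scheduled 23%. No special measure applies. → 23%.
Line C: tropical hardwood → 9-1; veneer sheets → 9-1-2; rough → 9-1-2-2. Scheduled 16%. Fenwick agreement on 9-1: RVC < 50%. → 16%.
Line D: bamboo → 9-2; sawn → 9-2-4; rough → 9-2-4-1. Scheduled 22%. Brenmore agreement on 9-2-4: RVC < 55%; Brenmore agreement on 9-2-3-1: 9-2-4-1 not covered; anti-dumping (Brenmore, 9-2-4-1): +6%; total 22% + 6% = 28%. → 28%.
Sum: 5% + 23% + 16% + 28% = 72%.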